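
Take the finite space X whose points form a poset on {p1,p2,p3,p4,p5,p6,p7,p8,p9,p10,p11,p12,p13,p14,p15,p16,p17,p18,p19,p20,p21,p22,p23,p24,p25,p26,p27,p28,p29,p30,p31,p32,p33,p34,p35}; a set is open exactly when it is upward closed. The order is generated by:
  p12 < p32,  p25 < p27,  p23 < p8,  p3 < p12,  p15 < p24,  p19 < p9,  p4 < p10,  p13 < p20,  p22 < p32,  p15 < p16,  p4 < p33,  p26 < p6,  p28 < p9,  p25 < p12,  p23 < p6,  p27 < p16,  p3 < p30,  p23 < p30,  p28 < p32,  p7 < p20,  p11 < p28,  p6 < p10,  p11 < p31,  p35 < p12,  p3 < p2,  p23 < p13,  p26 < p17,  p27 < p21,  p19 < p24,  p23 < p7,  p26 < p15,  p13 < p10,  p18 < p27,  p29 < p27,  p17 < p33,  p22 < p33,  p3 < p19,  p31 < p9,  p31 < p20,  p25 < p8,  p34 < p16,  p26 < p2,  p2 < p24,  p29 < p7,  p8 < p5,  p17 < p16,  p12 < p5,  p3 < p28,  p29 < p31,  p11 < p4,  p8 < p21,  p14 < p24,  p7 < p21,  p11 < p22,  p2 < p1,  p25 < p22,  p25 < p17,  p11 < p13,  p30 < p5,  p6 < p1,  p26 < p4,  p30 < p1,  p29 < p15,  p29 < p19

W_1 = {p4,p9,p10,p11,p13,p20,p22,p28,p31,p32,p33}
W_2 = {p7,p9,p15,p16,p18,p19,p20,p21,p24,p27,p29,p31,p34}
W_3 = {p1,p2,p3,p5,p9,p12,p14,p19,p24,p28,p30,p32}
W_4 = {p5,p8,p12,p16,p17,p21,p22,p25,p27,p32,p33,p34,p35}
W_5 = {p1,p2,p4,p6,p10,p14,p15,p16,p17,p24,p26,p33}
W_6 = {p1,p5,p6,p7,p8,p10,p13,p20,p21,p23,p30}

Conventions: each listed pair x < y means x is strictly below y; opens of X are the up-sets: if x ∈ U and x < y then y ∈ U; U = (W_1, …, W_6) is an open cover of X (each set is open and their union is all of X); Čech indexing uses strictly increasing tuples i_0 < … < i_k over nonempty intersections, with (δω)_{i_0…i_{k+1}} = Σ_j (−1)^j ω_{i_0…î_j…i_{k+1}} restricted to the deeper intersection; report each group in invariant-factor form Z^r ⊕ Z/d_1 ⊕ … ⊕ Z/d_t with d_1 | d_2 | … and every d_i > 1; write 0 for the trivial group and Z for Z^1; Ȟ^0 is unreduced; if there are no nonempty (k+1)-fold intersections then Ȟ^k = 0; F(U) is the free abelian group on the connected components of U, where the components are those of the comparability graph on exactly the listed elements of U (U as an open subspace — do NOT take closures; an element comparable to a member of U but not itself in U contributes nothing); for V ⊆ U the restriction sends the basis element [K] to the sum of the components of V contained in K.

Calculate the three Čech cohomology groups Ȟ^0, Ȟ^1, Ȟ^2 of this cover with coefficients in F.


Ȟ^0(U;F) ≅ Z,  Ȟ^1(U;F) ≅ 0,  Ȟ^2(U;F) ≅ Z/2

nonempty overlaps:
  W12={p9,p20,p31} W13={p9,p28,p32} W14={p22,p32,p33} W15={p4,p10,p33} W16={p10,p13,p20} W23={p9,p19,p24} W24={p16,p21,p27,p34} W25={p15,p16,p24} W26={p7,p20,p21} W34={p5,p12,p32} W35={p1,p2,p14,p24} W36={p1,p5,p30} W45={p16,p17,p33} W46={p5,p8,p21} W56={p1,p6,p10}
  W123={p9} W126={p20} W134={p32} W145={p33} W156={p10} W235={p24} W245={p16} W246={p21} W346={p5} W356={p1}
components per intersection:
  W1: {p4,p9,p10,p11,p13,p20,p22,p28,p31,p32,p33}
  W2: {p7,p9,p15,p16,p18,p19,p20,p21,p24,p27,p29,p31,p34}
  W3: {p1,p2,p3,p5,p9,p12,p14,p19,p24,p28,p30,p32}
  W4: {p5,p8,p12,p16,p17,p21,p22,p25,p27,p32,p33,p34,p35}
  W5: {p1,p2,p4,p6,p10,p14,p15,p16,p17,p24,p26,p33}
  W6: {p1,p5,p6,p7,p8,p10,p13,p20,p21,p23,p30}
  W12: {p9,p20,p31}
  W13: {p9,p28,p32}
  W14: {p22,p32,p33}
  W15: {p4,p10,p33}
  W16: {p10,p13,p20}
  W23: {p9,p19,p24}
  W24: {p16,p21,p27,p34}
  W25: {p15,p16,p24}
  W26: {p7,p20,p21}
  W34: {p5,p12,p32}
  W35: {p1,p2,p14,p24}
  W36: {p1,p5,p30}
  W45: {p16,p17,p33}
  W46: {p5,p8,p21}
  W56: {p1,p6,p10}
  W123: {p9}
  W126: {p20}
  W134: {p32}
  W145: {p33}
  W156: {p10}
  W235: {p24}
  W245: {p16}
  W246: {p21}
  W346: {p5}
  W356: {p1}
C dims 6,15,10; δ0: rk 5, SNF 1^5; δ1: rk 10, SNF 1^9·2
degree 0: 6−5−0 = 1 → Ȟ^0 ≅ Z
degree 1: 15−10−5 = 0 → Ȟ^1 ≅ 0
degree 2: 10−0−10 = 0 plus torsion [2] → Ȟ^2 ≅ Z/2


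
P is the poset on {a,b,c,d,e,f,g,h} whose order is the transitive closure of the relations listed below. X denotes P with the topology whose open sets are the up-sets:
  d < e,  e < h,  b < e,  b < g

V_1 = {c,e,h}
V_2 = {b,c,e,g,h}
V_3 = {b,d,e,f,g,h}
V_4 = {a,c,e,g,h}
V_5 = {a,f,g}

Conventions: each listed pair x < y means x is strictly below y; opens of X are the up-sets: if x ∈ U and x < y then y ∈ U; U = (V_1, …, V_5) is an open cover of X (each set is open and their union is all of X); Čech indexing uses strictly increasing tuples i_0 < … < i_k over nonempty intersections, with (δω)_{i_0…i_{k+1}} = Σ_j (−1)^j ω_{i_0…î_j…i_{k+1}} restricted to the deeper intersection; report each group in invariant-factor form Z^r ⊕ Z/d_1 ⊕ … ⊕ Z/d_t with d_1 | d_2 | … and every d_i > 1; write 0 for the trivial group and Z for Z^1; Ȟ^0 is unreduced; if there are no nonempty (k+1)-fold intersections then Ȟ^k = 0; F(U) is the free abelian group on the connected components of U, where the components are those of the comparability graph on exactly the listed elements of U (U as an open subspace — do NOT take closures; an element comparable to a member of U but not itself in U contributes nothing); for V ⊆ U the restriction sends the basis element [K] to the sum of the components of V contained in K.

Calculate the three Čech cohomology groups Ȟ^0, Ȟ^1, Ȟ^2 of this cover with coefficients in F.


Ȟ^0 ≅ Z^4; Ȟ^1 ≅ 0; Ȟ^2 ≅ 0

nonempty intersections:
  V12={c,e,h} V13={e,h} V14={c,e,h} V23={b,e,g,h} V24={c,e,g,h} V25={g} V34={e,g,h} V35={f,g} V45={a,g}
  V123={e,h} V124={c,e,h} V134={e,h} V234={e,g,h} V235={g} V245={g} V345={g}
  V1234={e,h} V2345={g}
components per intersection:
  V1: {c} {e,h}
  V2: {b,e,g,h} {c}
  V3: {b,d,e,g,h} {f}
  V4: {a} {c} {e,h} {g}
  V5: {a} {f} {g}
  V12: {c} {e,h}
  V13: {e,h}
  V14: {c} {e,h}
  V23: {b,e,g,h}
  V24: {c} {e,h} {g}
  V25: {g}
  V34: {e,h} {g}
  V35: {f} {g}
  V45: {a} {g}
  V123: {e,h}
  V124: {c} {e,h}
  V134: {e,h}
  V234: {e,h} {g}
  V235: {g}
  V245: {g}
  V345: {g}
  V1234: {e,h}
  V2345: {g}
C dims 13,16,9,2; δ0: rk 9, SNF 1^9; δ1: rk 7, SNF 1^7; δ2: rk 2, SNF 1^2
Ȟ^0: (13−9)−0=4 ⇒ Z^4
Ȟ^1: (16−7)−9=0 ⇒ 0
Ȟ^2: (9−2)−7=0 ⇒ 0


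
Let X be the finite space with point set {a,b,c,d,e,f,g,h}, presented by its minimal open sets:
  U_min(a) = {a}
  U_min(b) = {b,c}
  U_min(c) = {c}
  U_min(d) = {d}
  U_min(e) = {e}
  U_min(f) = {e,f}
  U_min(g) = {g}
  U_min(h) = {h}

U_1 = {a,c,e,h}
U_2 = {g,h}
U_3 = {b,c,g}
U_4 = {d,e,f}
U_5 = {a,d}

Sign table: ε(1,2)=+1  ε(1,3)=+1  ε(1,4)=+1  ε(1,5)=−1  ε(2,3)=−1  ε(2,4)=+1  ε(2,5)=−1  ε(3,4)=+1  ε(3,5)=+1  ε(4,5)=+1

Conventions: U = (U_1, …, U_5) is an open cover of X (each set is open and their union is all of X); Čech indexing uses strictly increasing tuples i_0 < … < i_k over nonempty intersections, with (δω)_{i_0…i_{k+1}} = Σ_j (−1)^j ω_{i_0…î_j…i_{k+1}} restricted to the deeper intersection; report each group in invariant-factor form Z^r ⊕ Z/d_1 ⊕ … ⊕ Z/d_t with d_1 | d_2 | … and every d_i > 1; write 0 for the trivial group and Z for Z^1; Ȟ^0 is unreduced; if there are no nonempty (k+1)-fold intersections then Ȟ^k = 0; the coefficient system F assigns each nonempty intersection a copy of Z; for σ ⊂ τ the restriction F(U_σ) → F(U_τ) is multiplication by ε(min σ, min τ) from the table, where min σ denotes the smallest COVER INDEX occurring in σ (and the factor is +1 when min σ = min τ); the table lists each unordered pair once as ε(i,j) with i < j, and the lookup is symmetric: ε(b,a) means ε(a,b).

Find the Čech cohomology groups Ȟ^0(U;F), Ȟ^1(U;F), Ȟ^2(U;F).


nonempty overlaps:
  U12={h} U13={c} U14={e} U15={a} U23={g} U45={d}
C dims 5,6; δ0: rk 5, SNF 1^4·2
degree 0: 5−5−0 = 0 → Ȟ^0 ≅ 0
degree 1: 6−0−5 = 1 plus torsion [2] → Ȟ^1 ≅ Z ⊕ Z/2
degree 2: 0−0−0 = 0 → Ȟ^2 ≅ 0

Ȟ^0 ≅ 0; Ȟ^1 ≅ Z ⊕ Z/2; Ȟ^2 ≅ 0


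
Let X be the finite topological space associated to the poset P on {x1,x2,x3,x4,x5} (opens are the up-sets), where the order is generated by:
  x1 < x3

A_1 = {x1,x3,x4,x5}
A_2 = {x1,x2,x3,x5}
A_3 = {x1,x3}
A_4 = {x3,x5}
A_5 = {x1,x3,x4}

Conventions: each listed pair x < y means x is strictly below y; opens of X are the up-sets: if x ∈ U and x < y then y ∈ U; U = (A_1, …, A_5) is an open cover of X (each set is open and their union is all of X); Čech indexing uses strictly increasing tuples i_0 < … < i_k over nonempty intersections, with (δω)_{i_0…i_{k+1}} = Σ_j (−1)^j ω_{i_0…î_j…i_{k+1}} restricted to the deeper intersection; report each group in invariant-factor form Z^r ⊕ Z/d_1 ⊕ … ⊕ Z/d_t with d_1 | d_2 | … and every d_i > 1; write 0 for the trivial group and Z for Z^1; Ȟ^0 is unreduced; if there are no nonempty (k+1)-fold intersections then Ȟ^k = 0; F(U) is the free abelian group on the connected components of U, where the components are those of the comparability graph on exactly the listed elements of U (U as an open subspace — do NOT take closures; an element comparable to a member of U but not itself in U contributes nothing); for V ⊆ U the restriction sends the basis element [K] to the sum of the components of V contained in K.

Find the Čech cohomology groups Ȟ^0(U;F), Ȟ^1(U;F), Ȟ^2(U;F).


Ȟ^0(U;F) ≅ Z^4, Ȟ^1(U;F) ≅ 0 and Ȟ^2(U;F) ≅ 0

cover nerve:
  A12={x1,x3,x5} A13={x1,x3} A14={x3,x5} A15={x1,x3,x4} A23={x1,x3} A24={x3,x5} A25={x1,x3} A34={x3} A35={x1,x3} A45={x3}
  A123={x1,x3} A124={x3,x5} A125={x1,x3} A134={x3} A135={x1,x3} A145={x3} A234={x3} A235={x1,x3} A245={x3} A345={x3}
  A1234={x3} A1235={x1,x3} A1245={x3} A1345={x3} A2345={x3}
  A12345={x3}
components per intersection:
  A1: {x1,x3} {x4} {x5}
  A2: {x1,x3} {x2} {x5}
  A3: {x1,x3}
  A4: {x3} {x5}
  A5: {x1,x3} {x4}
  A12: {x1,x3} {x5}
  A13: {x1,x3}
  A14: {x3} {x5}
  A15: {x1,x3} {x4}
  A23: {x1,x3}
  A24: {x3} {x5}
  A25: {x1,x3}
  A34: {x3}
  A35: {x1,x3}
  A45: {x3}
  A123: {x1,x3}
  A124: {x3} {x5}
  A125: {x1,x3}
  A134: {x3}
  A135: {x1,x3}
  A145: {x3}
  A234: {x3}
  A235: {x1,x3}
  A245: {x3}
  A345: {x3}
  A1234: {x3}
  A1235: {x1,x3}
  A1245: {x3}
  A1345: {x3}
  A2345: {x3}
  A12345: {x3}
C dims 11,14,11,5; δ0: rk 7, SNF 1^7; δ1: rk 7, SNF 1^7; δ2: rk 4, SNF 1^4
Ȟ^0: (11−7)−0=4 ⇒ Z^4
Ȟ^1: (14−7)−7=0 ⇒ 0
Ȟ^2: (11−4)−7=0 ⇒ 0


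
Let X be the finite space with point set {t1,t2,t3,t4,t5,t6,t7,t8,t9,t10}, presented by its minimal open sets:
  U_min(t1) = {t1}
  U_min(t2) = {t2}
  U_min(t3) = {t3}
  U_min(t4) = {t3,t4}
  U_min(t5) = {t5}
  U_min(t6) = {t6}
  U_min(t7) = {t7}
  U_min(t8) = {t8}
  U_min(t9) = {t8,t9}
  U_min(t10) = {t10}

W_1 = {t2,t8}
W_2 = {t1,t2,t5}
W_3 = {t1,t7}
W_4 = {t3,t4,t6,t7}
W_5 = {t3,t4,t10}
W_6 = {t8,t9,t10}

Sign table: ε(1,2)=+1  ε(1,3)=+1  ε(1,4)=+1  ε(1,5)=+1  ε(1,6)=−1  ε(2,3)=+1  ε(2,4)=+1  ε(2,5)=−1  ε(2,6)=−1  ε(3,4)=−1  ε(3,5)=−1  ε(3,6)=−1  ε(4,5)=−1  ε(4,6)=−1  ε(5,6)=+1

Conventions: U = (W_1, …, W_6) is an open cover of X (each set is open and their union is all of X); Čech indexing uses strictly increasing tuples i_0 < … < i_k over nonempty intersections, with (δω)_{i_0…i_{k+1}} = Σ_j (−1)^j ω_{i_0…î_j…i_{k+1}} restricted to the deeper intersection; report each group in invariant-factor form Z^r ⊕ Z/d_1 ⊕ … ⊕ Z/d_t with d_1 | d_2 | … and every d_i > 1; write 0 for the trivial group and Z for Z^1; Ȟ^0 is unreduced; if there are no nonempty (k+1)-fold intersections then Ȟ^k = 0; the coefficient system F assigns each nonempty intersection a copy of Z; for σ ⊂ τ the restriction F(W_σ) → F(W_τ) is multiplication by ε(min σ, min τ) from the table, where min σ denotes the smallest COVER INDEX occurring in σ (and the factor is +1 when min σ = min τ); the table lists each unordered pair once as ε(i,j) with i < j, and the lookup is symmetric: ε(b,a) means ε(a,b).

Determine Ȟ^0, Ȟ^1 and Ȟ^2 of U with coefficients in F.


intersection data:
  W12={t2} W16={t8} W23={t1} W34={t7} W45={t3,t4} W56={t10}
C dims 6,6; δ0: rk 6, SNF 1^5·2
Ȟ^0 = (6 − 6) − 0 = 0, so Ȟ^0 ≅ 0
Ȟ^1 = (6 − 0) − 6 = 0 plus torsion [2], so Ȟ^1 ≅ Z/2
Ȟ^2 = (0 − 0) − 0 = 0, so Ȟ^2 ≅ 0

Ȟ^0 = 0,  Ȟ^1 = Z/2,  Ȟ^2 = 0


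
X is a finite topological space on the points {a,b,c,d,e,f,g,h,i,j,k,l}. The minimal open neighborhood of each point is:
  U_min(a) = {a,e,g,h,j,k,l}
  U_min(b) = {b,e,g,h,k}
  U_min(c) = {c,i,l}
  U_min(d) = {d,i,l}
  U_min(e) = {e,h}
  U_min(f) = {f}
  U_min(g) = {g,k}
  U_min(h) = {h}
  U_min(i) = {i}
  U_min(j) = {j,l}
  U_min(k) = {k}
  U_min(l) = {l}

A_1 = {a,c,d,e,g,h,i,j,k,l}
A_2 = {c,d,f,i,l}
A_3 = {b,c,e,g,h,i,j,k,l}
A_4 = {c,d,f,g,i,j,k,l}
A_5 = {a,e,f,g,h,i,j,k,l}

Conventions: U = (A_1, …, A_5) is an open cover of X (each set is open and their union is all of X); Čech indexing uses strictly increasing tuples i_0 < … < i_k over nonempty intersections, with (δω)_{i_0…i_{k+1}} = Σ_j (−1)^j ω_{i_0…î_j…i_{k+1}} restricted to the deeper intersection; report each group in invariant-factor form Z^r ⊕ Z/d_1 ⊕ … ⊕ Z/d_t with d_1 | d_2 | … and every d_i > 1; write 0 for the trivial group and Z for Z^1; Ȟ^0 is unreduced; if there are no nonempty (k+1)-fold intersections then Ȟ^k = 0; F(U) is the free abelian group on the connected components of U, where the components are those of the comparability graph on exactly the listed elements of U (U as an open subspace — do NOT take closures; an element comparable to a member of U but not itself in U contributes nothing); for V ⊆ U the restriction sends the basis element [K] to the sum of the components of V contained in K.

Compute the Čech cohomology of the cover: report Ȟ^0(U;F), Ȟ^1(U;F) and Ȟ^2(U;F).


Ȟ^0 ≅ Z^2; Ȟ^1 ≅ Z; Ȟ^2 ≅ 0

nerve of the cover:
  A12={c,d,i,l} A13={c,e,g,h,i,j,k,l} A14={c,d,g,i,j,k,l} A15={a,e,g,h,i,j,k,l} A23={c,i,l} A24={c,d,f,i,l} A25={f,i,l} A34={c,g,i,j,k,l} A35={e,g,h,i,j,k,l} A45={f,g,i,j,k,l}
  A123={c,i,l} A124={c,d,i,l} A125={i,l} A134={c,g,i,j,k,l} A135={e,g,h,i,j,k,l} A145={g,i,j,k,l} A234={c,i,l} A235={i,l} A245={f,i,l} A345={g,i,j,k,l}
  A1234={c,i,l} A1235={i,l} A1245={i,l} A1345={g,i,j,k,l} A2345={i,l}
  A12345={i,l}
components per intersection:
  A1: {a,c,d,e,g,h,i,j,k,l}
  A2: {c,d,i,l} {f}
  A3: {b,e,g,h,k} {c,i,j,l}
  A4: {c,d,i,j,l} {f} {g,k}
  A5: {a,e,g,h,j,k,l} {f} {i}
  A12: {c,d,i,l}
  A13: {c,i,j,l} {e,h} {g,k}
  A14: {c,d,i,j,l} {g,k}
  A15: {a,e,g,h,j,k,l} {i}
  A23: {c,i,l}
  A24: {c,d,i,l} {f}
  A25: {f} {i} {l}
  A34: {c,i,j,l} {g,k}
  A35: {e,h} {g,k} {i} {j,l}
  A45: {f} {g,k} {i} {j,l}
  A123: {c,i,l}
  A124: {c,d,i,l}
  A125: {i} {l}
  A134: {c,i,j,l} {g,k}
  A135: {e,h} {g,k} {i} {j,l}
  A145: {g,k} {i} {j,l}
  A234: {c,i,l}
  A235: {i} {l}
  A245: {f} {i} {l}
  A345: {g,k} {i} {j,l}
  A1234: {c,i,l}
  A1235: {i} {l}
  A1245: {i} {l}
  A1345: {g,k} {i} {j,l}
  A2345: {i} {l}
  A12345: {i} {l}
C dims 11,24,22,10; δ0: rk 9, SNF 1^9; δ1: rk 14, SNF 1^14; δ2: rk 8, SNF 1^8
Ȟ^0 = (11 − 9) − 0 = 2, so Ȟ^0 ≅ Z^2
Ȟ^1 = (24 − 14) − 9 = 1, so Ȟ^1 ≅ Z
Ȟ^2 = (22 − 8) − 14 = 0, so Ȟ^2 ≅ 0


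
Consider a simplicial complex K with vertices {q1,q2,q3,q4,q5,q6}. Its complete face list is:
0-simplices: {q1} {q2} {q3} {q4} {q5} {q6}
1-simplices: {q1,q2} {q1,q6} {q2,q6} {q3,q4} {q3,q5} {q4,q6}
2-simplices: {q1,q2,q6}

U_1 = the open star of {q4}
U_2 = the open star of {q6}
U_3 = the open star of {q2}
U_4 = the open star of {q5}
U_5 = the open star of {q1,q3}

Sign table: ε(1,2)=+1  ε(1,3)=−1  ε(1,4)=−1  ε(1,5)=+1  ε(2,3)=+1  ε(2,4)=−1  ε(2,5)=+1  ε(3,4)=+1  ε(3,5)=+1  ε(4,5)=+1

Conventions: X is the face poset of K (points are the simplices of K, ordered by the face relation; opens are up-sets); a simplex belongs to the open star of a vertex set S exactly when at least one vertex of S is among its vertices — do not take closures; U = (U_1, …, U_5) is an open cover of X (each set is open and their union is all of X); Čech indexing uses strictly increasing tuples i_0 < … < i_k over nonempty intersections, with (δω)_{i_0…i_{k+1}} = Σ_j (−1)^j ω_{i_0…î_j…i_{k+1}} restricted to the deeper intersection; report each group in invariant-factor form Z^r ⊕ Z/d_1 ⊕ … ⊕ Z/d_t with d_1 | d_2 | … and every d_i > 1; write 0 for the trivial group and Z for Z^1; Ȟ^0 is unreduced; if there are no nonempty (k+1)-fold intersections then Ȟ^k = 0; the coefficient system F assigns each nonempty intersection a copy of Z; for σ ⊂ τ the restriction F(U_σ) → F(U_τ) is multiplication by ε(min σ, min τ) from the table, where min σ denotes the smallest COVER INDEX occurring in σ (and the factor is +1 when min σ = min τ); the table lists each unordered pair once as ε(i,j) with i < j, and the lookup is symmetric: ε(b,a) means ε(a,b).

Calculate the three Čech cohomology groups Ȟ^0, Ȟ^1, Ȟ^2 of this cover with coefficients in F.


nonempty overlaps:
  U1={{q4},{q3,q4},{q4,q6}} U2={{q6},{q1,q6},{q2,q6},{q4,q6},{q1,q2,q6}} U3={{q2},{q1,q2},{q2,q6},{q1,q2,q6}} U4={{q5},{q3,q5}} U5={{q1},{q3},{q1,q2},{q1,q6},{q3,q4},{q3,q5},{q1,q2,q6}}
  U12={{q4,q6}} U15={{q3,q4}} U23={{q2,q6},{q1,q2,q6}} U25={{q1,q6},{q1,q2,q6}} U35={{q1,q2},{q1,q2,q6}} U45={{q3,q5}}
  U235={{q1,q2,q6}}
C dims 5,6,1; δ0: rk 4, SNF 1^4; δ1: rk 1, SNF 1^1
degree 0: 5−4−0 = 1 → Ȟ^0 ≅ Z
degree 1: 6−1−4 = 1 → Ȟ^1 ≅ Z
degree 2: 1−0−1 = 0 → Ȟ^2 ≅ 0

Ȟ^0 = Z, Ȟ^1 = Z, Ȟ^2 = 0


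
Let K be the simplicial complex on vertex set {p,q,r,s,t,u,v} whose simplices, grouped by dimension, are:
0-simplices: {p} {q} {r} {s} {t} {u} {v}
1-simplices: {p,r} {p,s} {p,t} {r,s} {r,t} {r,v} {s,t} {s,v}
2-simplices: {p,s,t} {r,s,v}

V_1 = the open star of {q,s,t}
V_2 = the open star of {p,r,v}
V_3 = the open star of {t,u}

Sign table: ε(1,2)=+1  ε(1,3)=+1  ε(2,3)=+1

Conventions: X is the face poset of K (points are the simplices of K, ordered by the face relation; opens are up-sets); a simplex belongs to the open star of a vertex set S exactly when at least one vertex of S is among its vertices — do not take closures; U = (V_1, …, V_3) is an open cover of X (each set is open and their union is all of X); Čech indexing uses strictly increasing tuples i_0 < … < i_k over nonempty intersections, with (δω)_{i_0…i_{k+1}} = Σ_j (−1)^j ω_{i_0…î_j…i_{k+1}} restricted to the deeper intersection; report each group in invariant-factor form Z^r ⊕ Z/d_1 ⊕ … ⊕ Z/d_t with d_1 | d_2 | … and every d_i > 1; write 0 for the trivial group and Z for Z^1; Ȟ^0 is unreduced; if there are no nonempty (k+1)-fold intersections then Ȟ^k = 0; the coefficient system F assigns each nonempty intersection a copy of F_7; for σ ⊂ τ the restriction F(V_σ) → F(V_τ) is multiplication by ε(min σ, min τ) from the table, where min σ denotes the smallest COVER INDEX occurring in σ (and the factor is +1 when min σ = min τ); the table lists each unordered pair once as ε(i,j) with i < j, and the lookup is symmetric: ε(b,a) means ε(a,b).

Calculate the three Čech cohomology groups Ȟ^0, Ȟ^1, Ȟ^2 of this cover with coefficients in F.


intersection data:
  V1={{q},{s},{t},{p,s},{p,t},{r,s},{r,t},{s,t},{s,v},{p,s,t},{r,s,v}} V2={{p},{r},{v},{p,r},{p,s},{p,t},{r,s},{r,t},{r,v},{s,v},{p,s,t},{r,s,v}} V3={{t},{u},{p,t},{r,t},{s,t},{p,s,t}}
  V12={{p,s},{p,t},{r,s},{r,t},{s,v},{p,s,t},{r,s,v}} V13={{t},{p,t},{r,t},{s,t},{p,s,t}} V23={{p,t},{r,t},{p,s,t}}
  V123={{p,t},{r,t},{p,s,t}}
C dims 3,3,1; δ0: rk_F7 2; δ1: rk_F7 1
Ȟ^0 = (3 − 2) − 0 = 1, so Ȟ^0 ≅ Z/7
Ȟ^1 = (3 − 1) − 2 = 0, so Ȟ^1 ≅ 0
Ȟ^2 = (1 − 0) − 1 = 0, so Ȟ^2 ≅ 0

Ȟ^0(U;F) ≅ Z/7,  Ȟ^1(U;F) ≅ 0,  Ȟ^2(U;F) ≅ 0


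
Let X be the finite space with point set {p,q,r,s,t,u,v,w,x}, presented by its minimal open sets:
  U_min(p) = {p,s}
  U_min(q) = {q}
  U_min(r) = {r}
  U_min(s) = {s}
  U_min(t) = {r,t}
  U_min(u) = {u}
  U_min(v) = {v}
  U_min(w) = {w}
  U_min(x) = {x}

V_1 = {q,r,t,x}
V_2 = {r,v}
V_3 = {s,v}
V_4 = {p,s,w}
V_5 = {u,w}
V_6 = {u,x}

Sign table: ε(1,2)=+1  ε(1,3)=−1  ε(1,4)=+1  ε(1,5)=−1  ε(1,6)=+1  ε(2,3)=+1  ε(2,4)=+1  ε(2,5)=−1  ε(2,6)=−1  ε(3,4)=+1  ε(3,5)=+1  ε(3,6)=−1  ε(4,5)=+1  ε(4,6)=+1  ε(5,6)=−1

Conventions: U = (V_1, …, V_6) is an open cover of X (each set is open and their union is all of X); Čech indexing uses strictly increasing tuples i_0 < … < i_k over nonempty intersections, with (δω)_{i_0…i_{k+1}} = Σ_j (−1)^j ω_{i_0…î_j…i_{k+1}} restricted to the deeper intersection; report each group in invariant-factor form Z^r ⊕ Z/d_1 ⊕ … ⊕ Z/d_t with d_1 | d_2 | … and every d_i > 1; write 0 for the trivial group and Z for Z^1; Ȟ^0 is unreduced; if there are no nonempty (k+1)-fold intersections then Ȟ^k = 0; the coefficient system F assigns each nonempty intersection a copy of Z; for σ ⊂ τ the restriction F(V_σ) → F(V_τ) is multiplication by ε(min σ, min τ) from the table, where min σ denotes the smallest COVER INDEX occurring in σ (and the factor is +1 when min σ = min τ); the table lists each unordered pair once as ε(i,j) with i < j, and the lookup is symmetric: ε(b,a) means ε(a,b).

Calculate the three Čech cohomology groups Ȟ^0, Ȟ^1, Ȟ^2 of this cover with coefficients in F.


nonempty intersections:
  V12={r} V16={x} V23={v} V34={s} V45={w} V56={u}
C dims 6,6; δ0: rk 6, SNF 1^5·2
Ȟ^0: (6−6)−0=0 ⇒ 0
Ȟ^1: (6−0)−6=0 plus torsion [2] ⇒ Z/2
Ȟ^2: (0−0)−0=0 ⇒ 0

Ȟ^0 = 0, Ȟ^1 = Z/2, Ȟ^2 = 0


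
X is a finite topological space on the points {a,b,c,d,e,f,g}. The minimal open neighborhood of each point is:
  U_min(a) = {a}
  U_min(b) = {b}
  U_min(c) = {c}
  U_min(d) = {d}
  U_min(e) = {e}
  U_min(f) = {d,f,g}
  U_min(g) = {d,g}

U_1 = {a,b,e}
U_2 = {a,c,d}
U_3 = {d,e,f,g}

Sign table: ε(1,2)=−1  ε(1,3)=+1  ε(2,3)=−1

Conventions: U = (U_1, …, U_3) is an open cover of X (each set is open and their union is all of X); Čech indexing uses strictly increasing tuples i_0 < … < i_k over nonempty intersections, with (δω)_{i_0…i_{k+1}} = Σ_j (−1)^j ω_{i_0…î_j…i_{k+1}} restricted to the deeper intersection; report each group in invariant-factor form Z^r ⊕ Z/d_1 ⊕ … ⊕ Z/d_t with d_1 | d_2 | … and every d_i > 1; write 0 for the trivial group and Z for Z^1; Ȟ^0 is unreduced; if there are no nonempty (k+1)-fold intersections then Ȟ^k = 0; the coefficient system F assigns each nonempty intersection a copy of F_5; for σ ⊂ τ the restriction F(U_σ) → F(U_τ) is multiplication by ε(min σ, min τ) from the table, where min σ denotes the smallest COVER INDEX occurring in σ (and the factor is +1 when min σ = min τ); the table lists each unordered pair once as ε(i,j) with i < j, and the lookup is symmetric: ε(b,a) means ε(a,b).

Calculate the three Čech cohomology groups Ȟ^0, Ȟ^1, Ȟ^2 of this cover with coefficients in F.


nerve simplices:
  U12={a} U13={e} U23={d}
C dims 3,3; δ0: rk_F5 2
degree 0: 3−2−0 = 1 → Ȟ^0 ≅ Z/5
degree 1: 3−0−2 = 1 → Ȟ^1 ≅ Z/5
degree 2: 0−0−0 = 0 → Ȟ^2 ≅ 0

Ȟ^0(U;F) ≅ Z/5,  Ȟ^1(U;F) ≅ Z/5,  Ȟ^2(U;F) ≅ 0


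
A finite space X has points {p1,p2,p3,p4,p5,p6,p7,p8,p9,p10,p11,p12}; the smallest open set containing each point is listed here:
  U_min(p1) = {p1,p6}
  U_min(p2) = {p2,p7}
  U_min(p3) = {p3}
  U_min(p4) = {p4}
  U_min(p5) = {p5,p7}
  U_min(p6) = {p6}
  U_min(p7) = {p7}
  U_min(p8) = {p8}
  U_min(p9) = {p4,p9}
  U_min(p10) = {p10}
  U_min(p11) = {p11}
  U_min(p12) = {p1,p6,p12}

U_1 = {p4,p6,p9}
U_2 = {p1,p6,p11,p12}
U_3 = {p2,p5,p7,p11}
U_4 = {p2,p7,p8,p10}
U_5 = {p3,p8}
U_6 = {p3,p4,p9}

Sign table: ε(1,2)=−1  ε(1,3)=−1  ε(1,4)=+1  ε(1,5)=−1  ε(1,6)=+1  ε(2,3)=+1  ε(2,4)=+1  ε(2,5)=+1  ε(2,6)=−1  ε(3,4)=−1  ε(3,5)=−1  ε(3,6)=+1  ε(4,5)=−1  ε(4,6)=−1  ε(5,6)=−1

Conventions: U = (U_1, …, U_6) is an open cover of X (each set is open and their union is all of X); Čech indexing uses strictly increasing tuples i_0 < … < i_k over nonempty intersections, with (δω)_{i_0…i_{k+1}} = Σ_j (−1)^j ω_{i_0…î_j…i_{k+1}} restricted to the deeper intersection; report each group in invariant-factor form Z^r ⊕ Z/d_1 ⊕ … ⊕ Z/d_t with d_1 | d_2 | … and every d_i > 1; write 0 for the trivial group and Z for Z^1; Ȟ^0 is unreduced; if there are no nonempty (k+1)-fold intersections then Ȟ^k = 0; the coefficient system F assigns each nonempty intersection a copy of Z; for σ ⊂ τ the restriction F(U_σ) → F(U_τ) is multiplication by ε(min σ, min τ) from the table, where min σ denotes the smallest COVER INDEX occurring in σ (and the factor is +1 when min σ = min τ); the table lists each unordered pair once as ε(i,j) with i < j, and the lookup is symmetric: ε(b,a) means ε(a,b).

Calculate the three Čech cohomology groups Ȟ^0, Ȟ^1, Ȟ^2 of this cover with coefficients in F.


Ȟ^0(U;F) ≅ Z, Ȟ^1(U;F) ≅ Z and Ȟ^2(U;F) ≅ 0

intersection data:
  U12={p6} U16={p4,p9} U23={p11} U34={p2,p7} U45={p8} U56={p3}
C dims 6,6; δ0: rk 5, SNF 1^5
Ȟ^0 = (6 − 5) − 0 = 1, so Ȟ^0 ≅ Z
Ȟ^1 = (6 − 0) − 5 = 1, so Ȟ^1 ≅ Z
Ȟ^2 = (0 − 0) − 0 = 0, so Ȟ^2 ≅ 0


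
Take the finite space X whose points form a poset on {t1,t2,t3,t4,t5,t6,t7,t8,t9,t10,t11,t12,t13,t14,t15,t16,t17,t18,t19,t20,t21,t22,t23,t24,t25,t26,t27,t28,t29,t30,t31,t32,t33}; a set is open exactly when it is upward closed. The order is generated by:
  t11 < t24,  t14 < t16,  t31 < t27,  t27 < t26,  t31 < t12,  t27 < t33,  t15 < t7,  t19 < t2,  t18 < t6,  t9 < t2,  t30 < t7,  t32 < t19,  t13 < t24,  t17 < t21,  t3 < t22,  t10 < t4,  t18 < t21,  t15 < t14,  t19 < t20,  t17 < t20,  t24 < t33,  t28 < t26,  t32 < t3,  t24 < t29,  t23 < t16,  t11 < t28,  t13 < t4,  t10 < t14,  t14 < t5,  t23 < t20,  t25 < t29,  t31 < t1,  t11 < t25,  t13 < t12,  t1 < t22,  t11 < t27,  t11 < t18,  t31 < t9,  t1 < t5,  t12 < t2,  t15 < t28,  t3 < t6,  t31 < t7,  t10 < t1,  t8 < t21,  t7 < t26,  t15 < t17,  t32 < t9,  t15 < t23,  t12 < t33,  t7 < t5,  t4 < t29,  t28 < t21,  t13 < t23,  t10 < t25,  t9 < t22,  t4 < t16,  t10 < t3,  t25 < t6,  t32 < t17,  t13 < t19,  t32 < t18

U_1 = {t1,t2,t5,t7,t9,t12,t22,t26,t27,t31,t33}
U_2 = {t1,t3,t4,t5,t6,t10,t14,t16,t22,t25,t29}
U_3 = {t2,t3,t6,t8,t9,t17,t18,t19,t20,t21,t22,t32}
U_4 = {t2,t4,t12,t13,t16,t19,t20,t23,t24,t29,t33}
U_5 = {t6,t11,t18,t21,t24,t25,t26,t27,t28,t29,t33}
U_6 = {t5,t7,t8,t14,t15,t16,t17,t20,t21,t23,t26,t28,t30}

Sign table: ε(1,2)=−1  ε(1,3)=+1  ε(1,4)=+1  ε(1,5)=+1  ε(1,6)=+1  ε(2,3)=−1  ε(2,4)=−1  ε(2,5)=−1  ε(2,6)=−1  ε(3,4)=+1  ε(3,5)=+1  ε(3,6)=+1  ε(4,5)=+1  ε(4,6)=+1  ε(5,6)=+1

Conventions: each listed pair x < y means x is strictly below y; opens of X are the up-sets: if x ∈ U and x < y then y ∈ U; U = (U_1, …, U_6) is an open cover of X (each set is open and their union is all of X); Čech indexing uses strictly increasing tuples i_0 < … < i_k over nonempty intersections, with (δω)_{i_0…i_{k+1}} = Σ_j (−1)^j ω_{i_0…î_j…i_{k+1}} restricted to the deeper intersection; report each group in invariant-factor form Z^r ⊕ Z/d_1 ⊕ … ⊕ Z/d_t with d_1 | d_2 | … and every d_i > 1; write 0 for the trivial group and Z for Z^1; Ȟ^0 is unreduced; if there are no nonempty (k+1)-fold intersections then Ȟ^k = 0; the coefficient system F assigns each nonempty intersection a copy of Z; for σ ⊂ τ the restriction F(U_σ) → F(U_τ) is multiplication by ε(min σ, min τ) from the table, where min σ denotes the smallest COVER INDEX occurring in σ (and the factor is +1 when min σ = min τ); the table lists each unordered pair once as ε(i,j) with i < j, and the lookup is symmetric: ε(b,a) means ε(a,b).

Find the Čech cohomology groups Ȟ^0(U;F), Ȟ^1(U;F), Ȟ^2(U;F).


cover nerve:
  U12={t1,t5,t22} U13={t2,t9,t22} U14={t2,t12,t33} U15={t26,t27,t33} U16={t5,t7,t26} U23={t3,t6,t22} U24={t4,t16,t29} U25={t6,t25,t29} U26={t5,t14,t16} U34={t2,t19,t20} U35={t6,t18,t21} U36={t8,t17,t20,t21} U45={t24,t29,t33} U46={t16,t20,t23} U56={t21,t26,t28}
  U123={t22} U126={t5} U134={t2} U145={t33} U156={t26} U235={t6} U245={t29} U246={t16} U346={t20} U356={t21}
C dims 6,15,10; δ0: rk 5, SNF 1^5; δ1: rk 10, SNF 1^9·2
Ȟ^0: (6−5)−0=1 ⇒ Z
Ȟ^1: (15−10)−5=0 ⇒ 0
Ȟ^2: (10−0)−10=0 plus torsion [2] ⇒ Z/2

Ȟ^0(U;F) ≅ Z, Ȟ^1(U;F) ≅ 0 and Ȟ^2(U;F) ≅ Z/2


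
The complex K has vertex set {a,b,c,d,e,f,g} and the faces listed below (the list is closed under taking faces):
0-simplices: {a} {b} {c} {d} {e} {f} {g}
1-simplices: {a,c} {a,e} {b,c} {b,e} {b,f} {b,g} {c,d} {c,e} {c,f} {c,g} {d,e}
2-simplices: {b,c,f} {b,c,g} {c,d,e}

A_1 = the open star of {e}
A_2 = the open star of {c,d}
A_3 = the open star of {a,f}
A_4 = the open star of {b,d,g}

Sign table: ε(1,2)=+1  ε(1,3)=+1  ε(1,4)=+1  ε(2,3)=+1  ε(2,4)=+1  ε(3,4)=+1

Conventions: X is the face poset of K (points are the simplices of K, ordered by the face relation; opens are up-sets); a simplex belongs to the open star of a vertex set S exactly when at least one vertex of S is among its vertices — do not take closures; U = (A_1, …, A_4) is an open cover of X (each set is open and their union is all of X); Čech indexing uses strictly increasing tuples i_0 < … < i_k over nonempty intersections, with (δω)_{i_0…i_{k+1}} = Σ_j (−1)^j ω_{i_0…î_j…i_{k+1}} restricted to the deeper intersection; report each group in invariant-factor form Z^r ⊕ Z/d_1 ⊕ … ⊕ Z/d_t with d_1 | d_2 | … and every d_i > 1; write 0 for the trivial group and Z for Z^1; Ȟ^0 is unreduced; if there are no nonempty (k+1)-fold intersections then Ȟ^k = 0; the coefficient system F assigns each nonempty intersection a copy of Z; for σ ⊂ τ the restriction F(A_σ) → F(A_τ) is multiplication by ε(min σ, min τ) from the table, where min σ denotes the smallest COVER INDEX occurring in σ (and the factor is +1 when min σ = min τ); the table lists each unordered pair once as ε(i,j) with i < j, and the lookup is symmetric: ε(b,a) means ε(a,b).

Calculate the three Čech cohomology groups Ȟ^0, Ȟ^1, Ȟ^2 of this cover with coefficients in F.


Ȟ^0 ≅ Z; Ȟ^1 ≅ Z; Ȟ^2 ≅ 0

nonempty intersections:
  A1={{e},{a,e},{b,e},{c,e},{d,e},{c,d,e}} A2={{c},{d},{a,c},{b,c},{c,d},{c,e},{c,f},{c,g},{d,e},{b,c,f},{b,c,g},{c,d,e}} A3={{a},{f},{a,c},{a,e},{b,f},{c,f},{b,c,f}} A4={{b},{d},{g},{b,c},{b,e},{b,f},{b,g},{c,d},{c,g},{d,e},{b,c,f},{b,c,g},{c,d,e}}
  A12={{c,e},{d,e},{c,d,e}} A13={{a,e}} A14={{b,e},{d,e},{c,d,e}} A23={{a,c},{c,f},{b,c,f}} A24={{d},{b,c},{c,d},{c,g},{d,e},{b,c,f},{b,c,g},{c,d,e}} A34={{b,f},{b,c,f}}
  A124={{d,e},{c,d,e}} A234={{b,c,f}}
C dims 4,6,2; δ0: rk 3, SNF 1^3; δ1: rk 2, SNF 1^2
Ȟ^0: (4−3)−0=1 ⇒ Z
Ȟ^1: (6−2)−3=1 ⇒ Z
Ȟ^2: (2−0)−2=0 ⇒ 0


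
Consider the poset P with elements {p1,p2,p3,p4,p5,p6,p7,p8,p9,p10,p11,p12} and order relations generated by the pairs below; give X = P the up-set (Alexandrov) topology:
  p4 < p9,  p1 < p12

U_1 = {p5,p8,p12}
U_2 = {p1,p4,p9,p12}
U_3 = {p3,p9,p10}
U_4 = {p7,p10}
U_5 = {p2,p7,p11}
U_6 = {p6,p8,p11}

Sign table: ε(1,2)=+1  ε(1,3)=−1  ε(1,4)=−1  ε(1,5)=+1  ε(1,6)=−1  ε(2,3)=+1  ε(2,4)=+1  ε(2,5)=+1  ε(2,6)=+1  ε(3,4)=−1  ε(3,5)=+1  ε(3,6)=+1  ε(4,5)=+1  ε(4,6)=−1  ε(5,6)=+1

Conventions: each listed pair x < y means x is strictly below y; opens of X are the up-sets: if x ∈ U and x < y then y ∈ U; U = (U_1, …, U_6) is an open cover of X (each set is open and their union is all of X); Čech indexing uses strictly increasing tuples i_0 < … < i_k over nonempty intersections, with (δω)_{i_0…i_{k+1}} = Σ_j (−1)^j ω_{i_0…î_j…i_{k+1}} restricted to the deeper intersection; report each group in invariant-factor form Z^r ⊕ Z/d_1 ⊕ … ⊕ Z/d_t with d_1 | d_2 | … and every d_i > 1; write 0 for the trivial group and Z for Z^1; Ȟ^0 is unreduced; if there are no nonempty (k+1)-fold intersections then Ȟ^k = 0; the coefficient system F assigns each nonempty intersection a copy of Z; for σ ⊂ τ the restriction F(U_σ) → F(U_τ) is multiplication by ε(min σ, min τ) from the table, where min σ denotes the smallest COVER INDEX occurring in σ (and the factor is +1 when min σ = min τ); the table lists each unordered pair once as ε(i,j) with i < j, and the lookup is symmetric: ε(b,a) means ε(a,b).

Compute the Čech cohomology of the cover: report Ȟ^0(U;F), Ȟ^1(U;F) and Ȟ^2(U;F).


nonempty overlaps:
  U12={p12} U16={p8} U23={p9} U34={p10} U45={p7} U56={p11}
C dims 6,6; δ0: rk 5, SNF 1^5
degree 0: 6−5−0 = 1 → Ȟ^0 ≅ Z
degree 1: 6−0−5 = 1 → Ȟ^1 ≅ Z
degree 2: 0−0−0 = 0 → Ȟ^2 ≅ 0

Ȟ^0(U;F) ≅ Z,  Ȟ^1(U;F) ≅ Z,  Ȟ^2(U;F) ≅ 0


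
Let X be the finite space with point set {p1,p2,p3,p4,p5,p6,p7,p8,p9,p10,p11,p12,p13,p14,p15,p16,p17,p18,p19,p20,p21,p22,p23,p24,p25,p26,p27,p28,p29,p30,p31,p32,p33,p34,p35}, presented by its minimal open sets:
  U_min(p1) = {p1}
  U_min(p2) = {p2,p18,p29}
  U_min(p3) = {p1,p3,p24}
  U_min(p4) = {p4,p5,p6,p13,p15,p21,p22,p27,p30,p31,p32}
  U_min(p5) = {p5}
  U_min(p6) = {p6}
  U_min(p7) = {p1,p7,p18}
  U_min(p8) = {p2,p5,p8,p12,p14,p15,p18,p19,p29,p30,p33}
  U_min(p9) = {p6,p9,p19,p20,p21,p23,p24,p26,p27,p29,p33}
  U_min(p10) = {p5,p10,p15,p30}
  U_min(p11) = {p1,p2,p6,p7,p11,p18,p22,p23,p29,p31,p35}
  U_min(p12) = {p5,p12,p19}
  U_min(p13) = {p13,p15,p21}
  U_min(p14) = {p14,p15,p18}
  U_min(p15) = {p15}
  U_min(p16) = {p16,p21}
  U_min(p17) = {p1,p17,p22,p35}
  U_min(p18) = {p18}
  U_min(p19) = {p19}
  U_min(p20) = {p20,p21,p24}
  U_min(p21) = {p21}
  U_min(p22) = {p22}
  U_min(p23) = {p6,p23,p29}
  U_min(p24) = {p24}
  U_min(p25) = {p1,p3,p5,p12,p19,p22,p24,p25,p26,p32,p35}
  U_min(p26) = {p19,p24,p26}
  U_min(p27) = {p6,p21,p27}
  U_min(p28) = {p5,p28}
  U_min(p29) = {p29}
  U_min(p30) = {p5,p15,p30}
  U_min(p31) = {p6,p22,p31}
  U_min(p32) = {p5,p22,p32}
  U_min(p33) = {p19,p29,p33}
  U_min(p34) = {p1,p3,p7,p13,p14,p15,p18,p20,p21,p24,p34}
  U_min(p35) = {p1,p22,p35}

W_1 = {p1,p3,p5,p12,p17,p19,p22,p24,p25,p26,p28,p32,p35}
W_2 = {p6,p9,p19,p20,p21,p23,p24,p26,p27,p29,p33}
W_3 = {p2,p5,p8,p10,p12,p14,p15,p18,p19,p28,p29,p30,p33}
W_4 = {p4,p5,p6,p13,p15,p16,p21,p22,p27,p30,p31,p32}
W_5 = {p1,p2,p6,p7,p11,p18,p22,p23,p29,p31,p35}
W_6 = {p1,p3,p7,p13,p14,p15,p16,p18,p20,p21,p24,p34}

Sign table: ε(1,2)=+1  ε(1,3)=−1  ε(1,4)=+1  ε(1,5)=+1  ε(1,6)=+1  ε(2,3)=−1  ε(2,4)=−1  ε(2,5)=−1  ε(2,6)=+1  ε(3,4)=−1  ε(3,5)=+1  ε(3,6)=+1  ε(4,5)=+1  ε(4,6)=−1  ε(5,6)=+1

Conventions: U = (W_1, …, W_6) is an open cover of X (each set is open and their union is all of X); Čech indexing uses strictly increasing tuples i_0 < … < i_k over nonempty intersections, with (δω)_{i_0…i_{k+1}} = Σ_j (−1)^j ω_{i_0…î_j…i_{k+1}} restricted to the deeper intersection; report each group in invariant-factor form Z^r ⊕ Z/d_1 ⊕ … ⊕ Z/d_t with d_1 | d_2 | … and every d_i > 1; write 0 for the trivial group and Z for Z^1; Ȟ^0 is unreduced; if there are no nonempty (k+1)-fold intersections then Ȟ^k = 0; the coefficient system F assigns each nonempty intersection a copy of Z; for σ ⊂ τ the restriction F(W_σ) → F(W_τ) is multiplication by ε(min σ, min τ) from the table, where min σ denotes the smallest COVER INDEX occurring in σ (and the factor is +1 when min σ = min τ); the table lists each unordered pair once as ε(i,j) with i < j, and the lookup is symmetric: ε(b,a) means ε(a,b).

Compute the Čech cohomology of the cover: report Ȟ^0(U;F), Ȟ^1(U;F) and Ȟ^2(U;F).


nonempty overlaps:
  W12={p19,p24,p26} W13={p5,p12,p19,p28} W14={p5,p22,p32} W15={p1,p22,p35} W16={p1,p3,p24} W23={p19,p29,p33} W24={p6,p21,p27} W25={p6,p23,p29} W26={p20,p21,p24} W34={p5,p15,p30} W35={p2,p18,p29} W36={p14,p15,p18} W45={p6,p22,p31} W46={p13,p15,p16,p21} W56={p1,p7,p18}
  W123={p19} W126={p24} W134={p5} W145={p22} W156={p1} W235={p29} W245={p6} W246={p21} W346={p15} W356={p18}
C dims 6,15,10; δ0: rk 6, SNF 1^5·2; δ1: rk 9, SNF 1^9
degree 0: 6−6−0 = 0 → Ȟ^0 ≅ 0
degree 1: 15−9−6 = 0 plus torsion [2] → Ȟ^1 ≅ Z/2
degree 2: 10−0−9 = 1 → Ȟ^2 ≅ Z

Ȟ^0 = 0, Ȟ^1 = Z/2, Ȟ^2 = Z


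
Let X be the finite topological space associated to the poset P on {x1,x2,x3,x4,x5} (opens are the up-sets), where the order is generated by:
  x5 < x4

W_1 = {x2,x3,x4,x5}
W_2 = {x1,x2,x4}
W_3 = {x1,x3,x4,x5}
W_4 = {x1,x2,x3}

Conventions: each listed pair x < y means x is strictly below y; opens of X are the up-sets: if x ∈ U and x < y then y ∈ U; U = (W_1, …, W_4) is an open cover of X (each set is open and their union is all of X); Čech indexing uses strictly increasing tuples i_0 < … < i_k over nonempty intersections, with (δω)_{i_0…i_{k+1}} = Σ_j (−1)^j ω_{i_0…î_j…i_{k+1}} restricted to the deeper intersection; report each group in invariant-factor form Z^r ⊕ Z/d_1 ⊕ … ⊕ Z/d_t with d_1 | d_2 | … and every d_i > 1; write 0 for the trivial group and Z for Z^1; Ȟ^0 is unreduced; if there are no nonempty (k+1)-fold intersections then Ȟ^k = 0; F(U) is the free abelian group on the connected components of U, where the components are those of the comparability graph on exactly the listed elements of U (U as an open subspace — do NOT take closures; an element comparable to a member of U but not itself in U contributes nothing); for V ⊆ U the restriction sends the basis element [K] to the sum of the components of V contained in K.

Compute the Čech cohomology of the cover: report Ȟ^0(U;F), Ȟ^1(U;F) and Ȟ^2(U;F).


Ȟ^0(U;F) ≅ Z^4, Ȟ^1(U;F) ≅ 0 and Ȟ^2(U;F) ≅ 0

nerve simplices:
  W12={x2,x4} W13={x3,x4,x5} W14={x2,x3} W23={x1,x4} W24={x1,x2} W34={x1,x3}
  W123={x4} W124={x2} W134={x3} W234={x1}
components per intersection:
  W1: {x2} {x3} {x4,x5}
  W2: {x1} {x2} {x4}
  W3: {x1} {x3} {x4,x5}
  W4: {x1} {x2} {x3}
  W12: {x2} {x4}
  W13: {x3} {x4,x5}
  W14: {x2} {x3}
  W23: {x1} {x4}
  W24: {x1} {x2}
  W34: {x1} {x3}
  W123: {x4}
  W124: {x2}
  W134: {x3}
  W234: {x1}
C dims 12,12,4; δ0: rk 8, SNF 1^8; δ1: rk 4, SNF 1^4
degree 0: 12−8−0 = 4 → Ȟ^0 ≅ Z^4
degree 1: 12−4−8 = 0 → Ȟ^1 ≅ 0
degree 2: 4−0−4 = 0 → Ȟ^2 ≅ 0


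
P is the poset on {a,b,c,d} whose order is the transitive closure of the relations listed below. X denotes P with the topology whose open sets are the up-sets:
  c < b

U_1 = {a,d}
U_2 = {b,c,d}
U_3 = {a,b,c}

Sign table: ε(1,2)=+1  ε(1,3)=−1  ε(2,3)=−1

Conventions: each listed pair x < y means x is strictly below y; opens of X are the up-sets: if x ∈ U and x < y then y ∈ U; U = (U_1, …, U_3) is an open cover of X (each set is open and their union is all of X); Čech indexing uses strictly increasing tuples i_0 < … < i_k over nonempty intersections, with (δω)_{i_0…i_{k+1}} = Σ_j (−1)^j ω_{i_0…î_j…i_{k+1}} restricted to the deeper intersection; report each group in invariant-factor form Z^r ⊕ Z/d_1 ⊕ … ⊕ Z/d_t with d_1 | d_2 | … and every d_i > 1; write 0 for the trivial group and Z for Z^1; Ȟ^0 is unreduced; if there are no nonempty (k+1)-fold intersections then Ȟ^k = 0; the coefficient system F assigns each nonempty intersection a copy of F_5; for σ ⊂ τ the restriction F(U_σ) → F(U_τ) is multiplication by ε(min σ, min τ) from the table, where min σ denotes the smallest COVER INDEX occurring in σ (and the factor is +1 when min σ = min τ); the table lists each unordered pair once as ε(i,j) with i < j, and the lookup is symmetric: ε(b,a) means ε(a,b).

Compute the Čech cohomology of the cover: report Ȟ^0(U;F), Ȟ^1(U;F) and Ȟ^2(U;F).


nerve of the cover:
  U12={d} U13={a} U23={b,c}
C dims 3,3; δ0: rk_F5 2
Ȟ^0 = (3 − 2) − 0 = 1, so Ȟ^0 ≅ Z/5
Ȟ^1 = (3 − 0) − 2 = 1, so Ȟ^1 ≅ Z/5
Ȟ^2 = (0 − 0) − 0 = 0, so Ȟ^2 ≅ 0

Ȟ^0 ≅ Z/5; Ȟ^1 ≅ Z/5; Ȟ^2 ≅ 0


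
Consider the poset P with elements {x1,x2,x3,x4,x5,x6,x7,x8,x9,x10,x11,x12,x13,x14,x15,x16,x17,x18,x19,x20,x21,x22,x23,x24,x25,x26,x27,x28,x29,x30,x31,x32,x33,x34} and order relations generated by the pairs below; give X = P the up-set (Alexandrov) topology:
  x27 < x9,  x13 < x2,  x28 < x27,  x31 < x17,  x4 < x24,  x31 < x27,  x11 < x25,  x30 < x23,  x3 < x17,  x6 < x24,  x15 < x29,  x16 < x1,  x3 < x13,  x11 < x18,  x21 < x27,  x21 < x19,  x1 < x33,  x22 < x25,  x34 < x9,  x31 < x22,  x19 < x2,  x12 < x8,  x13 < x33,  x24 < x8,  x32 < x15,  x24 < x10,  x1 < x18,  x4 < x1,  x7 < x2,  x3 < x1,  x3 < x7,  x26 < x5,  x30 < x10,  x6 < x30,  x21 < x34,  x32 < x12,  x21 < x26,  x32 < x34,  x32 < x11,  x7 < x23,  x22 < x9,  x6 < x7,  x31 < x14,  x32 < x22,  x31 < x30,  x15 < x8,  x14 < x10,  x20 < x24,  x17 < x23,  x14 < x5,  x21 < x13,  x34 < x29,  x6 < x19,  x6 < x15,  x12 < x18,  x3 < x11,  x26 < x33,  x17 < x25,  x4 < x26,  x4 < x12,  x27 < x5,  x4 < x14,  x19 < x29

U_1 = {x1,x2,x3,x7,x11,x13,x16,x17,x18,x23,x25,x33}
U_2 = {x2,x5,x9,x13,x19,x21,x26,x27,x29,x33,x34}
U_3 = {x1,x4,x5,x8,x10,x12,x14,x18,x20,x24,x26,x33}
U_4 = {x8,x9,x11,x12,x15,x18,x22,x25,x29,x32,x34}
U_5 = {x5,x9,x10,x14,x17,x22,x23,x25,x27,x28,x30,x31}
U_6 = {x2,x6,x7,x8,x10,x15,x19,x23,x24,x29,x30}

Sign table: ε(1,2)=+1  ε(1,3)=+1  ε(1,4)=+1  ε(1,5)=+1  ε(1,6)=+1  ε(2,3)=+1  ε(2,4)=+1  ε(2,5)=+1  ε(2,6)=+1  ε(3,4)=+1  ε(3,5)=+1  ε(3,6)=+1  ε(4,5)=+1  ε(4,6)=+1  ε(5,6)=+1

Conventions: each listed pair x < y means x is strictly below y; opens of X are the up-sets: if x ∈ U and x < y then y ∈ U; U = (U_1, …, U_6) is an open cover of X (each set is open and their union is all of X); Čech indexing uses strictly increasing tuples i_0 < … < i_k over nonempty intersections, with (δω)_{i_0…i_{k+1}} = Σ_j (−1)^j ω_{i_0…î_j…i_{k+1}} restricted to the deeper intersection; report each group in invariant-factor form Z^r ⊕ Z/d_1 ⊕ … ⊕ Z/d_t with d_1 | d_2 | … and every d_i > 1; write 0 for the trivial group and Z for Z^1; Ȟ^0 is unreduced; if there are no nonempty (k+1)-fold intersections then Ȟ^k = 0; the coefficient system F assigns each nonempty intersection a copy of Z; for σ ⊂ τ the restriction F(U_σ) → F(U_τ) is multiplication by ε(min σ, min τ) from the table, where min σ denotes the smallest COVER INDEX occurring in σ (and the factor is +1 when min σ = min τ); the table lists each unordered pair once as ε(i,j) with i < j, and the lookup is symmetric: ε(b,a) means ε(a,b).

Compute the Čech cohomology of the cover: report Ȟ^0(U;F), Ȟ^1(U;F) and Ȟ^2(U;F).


Ȟ^0(U;F) ≅ Z; Ȟ^1(U;F) ≅ 0; Ȟ^2(U;F) ≅ Z/2

cover nerve:
  U12={x2,x13,x33} U13={x1,x18,x33} U14={x11,x18,x25} U15={x17,x23,x25} U16={x2,x7,x23} U23={x5,x26,x33} U24={x9,x29,x34} U25={x5,x9,x27} U26={x2,x19,x29} U34={x8,x12,x18} U35={x5,x10,x14} U36={x8,x10,x24} U45={x9,x22,x25} U46={x8,x15,x29} U56={x10,x23,x30}
  U123={x33} U126={x2} U134={x18} U145={x25} U156={x23} U235={x5} U245={x9} U246={x29} U346={x8} U356={x10}
C dims 6,15,10; δ0: rk 5, SNF 1^5; δ1: rk 10, SNF 1^9·2
Ȟ^0: (6−5)−0=1 ⇒ Z
Ȟ^1: (15−10)−5=0 ⇒ 0
Ȟ^2: (10−0)−10=0 plus torsion [2] ⇒ Z/2
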